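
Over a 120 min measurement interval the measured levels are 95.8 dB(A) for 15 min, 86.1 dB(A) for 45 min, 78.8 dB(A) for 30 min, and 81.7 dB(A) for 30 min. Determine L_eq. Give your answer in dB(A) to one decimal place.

Weight each interval's intensity by its duration and average over T = 120 min:
Σ tᵢ·10^(Lᵢ/10) = 15·10^(95.8/10) + 45·10^(86.1/10) + 30·10^(78.8/10) + 30·10^(81.7/10) = 8.207e+10.
L_eq = 10·log₁₀(8.207e+10/120) = 88.35 dB(A).

88.4 dB(A)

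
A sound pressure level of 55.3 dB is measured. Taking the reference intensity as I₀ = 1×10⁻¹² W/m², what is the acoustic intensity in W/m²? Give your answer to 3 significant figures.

3.39e-07 W/m²

L = 10·log₁₀(I/I₀) ⇒ I = I₀·10^(L/10) = 10⁻¹² × 10^5.53.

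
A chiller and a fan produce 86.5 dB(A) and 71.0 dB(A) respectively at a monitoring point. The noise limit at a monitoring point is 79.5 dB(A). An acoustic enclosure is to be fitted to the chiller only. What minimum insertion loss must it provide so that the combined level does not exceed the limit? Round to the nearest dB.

Everything except the chiller sums to 10^(71.0/10) = 1.259e+07 in linear terms, 71.00 dB(A).
To meet 79.5 dB(A) overall, the treated chiller may contribute at most 10^(79.5/10) − 1.259e+07 = 7.654e+07, i.e. 78.84 dB(A).
So the chiller must be reduced from 86.5 to 78.84 dB(A): IL = 7.66 dB.

8 dB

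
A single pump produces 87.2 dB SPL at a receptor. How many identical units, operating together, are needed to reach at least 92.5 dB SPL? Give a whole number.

N identical sources give L₁ + 10·log₁₀ N, so require 10·log₁₀ N ≥ 92.5 − 87.2 = 5.3 dB.
N ≥ 10^(5.3/10) = 3.388, so N = 4.

4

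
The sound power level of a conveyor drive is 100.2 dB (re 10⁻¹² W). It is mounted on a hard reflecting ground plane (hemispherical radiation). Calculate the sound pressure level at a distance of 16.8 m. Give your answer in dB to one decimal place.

The power spreads over a hemisphere of area 2π·r², so L_p = L_w − 10·log₁₀(2π·r²).
2π·r² = 1773 m², 10·log₁₀ of that is 32.488 dB.
L_p = 100.2 − 32.488 = 67.71 dB.

67.7 dB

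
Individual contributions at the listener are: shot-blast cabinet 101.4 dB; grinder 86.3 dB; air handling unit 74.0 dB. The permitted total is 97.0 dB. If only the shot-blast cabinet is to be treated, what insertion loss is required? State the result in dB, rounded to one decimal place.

Fixed contribution from the other sources: Σ 10^(L/10) = 10^(86.3/10) + 10^(74.0/10) = 4.517e+08 (86.55 dB).
To meet 97.0 dB overall, the treated shot-blast cabinet may contribute at most 10^(97.0/10) − 4.517e+08 = 4.560e+09, i.e. 96.59 dB.
Required insertion loss = 101.4 − 96.59 = 4.81 dB.

4.8 dB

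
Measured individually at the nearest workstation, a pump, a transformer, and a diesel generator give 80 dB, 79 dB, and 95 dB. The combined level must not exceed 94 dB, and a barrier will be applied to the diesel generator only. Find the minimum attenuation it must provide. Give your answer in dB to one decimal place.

The untreated sources together contribute 10^(80/10) + 10^(79/10) = 1.794e+08, i.e. 82.54 dB.
To meet 94 dB overall, the treated diesel generator may contribute at most 10^(94/10) − 1.794e+08 = 2.332e+09, i.e. 93.68 dB.
Required insertion loss = 95 − 93.68 = 1.32 dB.

1.3 dB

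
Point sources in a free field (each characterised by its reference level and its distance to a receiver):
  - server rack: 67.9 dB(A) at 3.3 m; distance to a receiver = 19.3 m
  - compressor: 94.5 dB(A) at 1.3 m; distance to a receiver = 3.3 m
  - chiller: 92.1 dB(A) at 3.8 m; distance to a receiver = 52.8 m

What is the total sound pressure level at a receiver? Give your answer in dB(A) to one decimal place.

Apply inverse-square spreading to bring every level to the receiver, then sum 10^(L/10).
server rack: 67.9 − 20·log₁₀(19.3/3.3) = 67.9 − 15.34 = 52.56 dB(A).
compressor: 94.5 − 20·log₁₀(3.3/1.3) = 94.5 − 8.09 = 86.41 dB(A).
chiller: 92.1 − 20·log₁₀(52.8/3.8) = 92.1 − 22.86 = 69.24 dB(A).
Σ 10^(L/10) = 4.460e+08 → L_total = 10·log₁₀(4.460e+08) = 86.49 dB(A).

86.5 dB(A)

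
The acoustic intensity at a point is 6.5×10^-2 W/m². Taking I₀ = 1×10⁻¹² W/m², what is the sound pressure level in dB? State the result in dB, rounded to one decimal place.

L = 10·log₁₀(I/I₀) = 10·log₁₀(6.5×10^-2/10⁻¹²) = 10·log₁₀(6.5×10^10).
L = 10·(0.8129 + 10) = 108.13 dB.

108.1 dB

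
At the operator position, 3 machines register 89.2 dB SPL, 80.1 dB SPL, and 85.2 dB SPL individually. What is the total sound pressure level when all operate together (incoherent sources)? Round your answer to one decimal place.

Incoherent sources combine by intensity addition: L_total = 10·log₁₀(Σ 10^(L_i/10)).
Σ 10^(L/10) = 10^(89.2/10) + 10^(80.1/10) + 10^(85.2/10) = 1.265e+09.
L_total = 10·log₁₀(1.265e+09) = 91.02 dB SPL.

91.0 dB SPL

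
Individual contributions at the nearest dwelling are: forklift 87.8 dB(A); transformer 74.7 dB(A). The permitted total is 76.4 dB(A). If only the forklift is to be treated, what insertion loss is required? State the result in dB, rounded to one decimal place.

16.3 dB

The untreated sources together contribute 10^(74.7/10) = 2.951e+07, i.e. 74.70 dB(A).
To meet 76.4 dB(A) overall, the treated forklift may contribute at most 10^(76.4/10) − 2.951e+07 = 1.414e+07, i.e. 71.50 dB(A).
Required insertion loss = 87.8 − 71.50 = 16.30 dB.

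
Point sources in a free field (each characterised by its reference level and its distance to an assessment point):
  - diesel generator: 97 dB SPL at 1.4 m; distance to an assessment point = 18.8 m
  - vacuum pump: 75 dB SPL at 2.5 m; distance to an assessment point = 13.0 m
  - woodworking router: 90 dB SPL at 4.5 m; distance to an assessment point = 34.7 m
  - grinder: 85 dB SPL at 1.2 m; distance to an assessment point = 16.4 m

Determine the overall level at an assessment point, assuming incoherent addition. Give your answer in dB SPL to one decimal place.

76.8 dB SPL

First find each source's level at the receiver (point-source: −20·log₁₀(r/r_ref)), then combine on an intensity basis.
diesel generator: 97 − 20·log₁₀(18.8/1.4) = 97 − 22.56 = 74.44 dB SPL.
vacuum pump: 75 − 20·log₁₀(13.0/2.5) = 75 − 14.32 = 60.68 dB SPL.
woodworking router: 90 − 20·log₁₀(34.7/4.5) = 90 − 17.74 = 72.26 dB SPL.
grinder: 85 − 20·log₁₀(16.4/1.2) = 85 − 22.71 = 62.29 dB SPL.
Σ 10^(L/10) = 4.747e+07 → L_total = 10·log₁₀(4.747e+07) = 76.76 dB SPL.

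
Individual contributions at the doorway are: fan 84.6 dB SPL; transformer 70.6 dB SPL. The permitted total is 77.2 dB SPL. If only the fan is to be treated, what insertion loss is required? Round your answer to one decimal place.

Fixed contribution from the other source: Σ 10^(L/10) = 10^(70.6/10) = 1.148e+07 (70.60 dB SPL).
To meet 77.2 dB SPL overall, the treated fan may contribute at most 10^(77.2/10) − 1.148e+07 = 4.100e+07, i.e. 76.13 dB SPL.
So the fan must be reduced from 84.6 to 76.13 dB SPL: IL = 8.47 dB.

8.5 dB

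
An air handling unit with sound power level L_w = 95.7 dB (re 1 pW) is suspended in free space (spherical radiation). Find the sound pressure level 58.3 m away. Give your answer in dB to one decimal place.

49.4 dB

The power spreads over a sphere of area 4π·r², so L_p = L_w − 10·log₁₀(4π·r²).
4π·r² = 4.271e+04 m², 10·log₁₀ of that is 46.305 dB.
L_p = 95.7 − 46.305 = 49.39 dB.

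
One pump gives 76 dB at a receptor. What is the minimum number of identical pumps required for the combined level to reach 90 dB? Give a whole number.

Need L₁ + 10·log₁₀ N ≥ 90, i.e. log₁₀ N ≥ 1.40.
N ≥ 10^(14.0/10) = 25.119, so N = 26.

26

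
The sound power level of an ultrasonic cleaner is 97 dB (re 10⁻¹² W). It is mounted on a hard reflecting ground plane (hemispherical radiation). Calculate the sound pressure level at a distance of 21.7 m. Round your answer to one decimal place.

62.3 dB

L_p = L_w − 10·log₁₀(2π·r²) with r = 21.7 m.
2π·r² = 2959 m², 10·log₁₀ of that is 34.711 dB.
L_p = 97 − 34.711 = 62.29 dB.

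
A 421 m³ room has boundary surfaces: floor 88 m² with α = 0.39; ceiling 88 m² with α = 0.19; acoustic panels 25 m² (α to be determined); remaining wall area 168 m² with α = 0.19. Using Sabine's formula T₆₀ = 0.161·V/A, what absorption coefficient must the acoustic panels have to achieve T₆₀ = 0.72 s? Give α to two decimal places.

Required total absorption A = 0.161·421/0.72 = 94.14 m².
Absorption from the other surfaces = 88·0.39 + 88·0.19 + 168·0.19 = 82.96 m², so the acoustic panels must supply 11.18 m² over 25 m².
α = 11.18/25 = 0.447.

0.45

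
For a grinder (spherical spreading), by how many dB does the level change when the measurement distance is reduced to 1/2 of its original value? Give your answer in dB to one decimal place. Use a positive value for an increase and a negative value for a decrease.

A point source loses 6 dB per doubling of distance; generally ΔL = −20·log₁₀(r₂/r₁).
ΔL = −20·log₁₀(0.5) = +6.02 dB.

+6.0 dB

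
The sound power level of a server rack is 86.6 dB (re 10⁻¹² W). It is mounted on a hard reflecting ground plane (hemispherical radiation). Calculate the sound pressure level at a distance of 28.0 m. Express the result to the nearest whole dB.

50 dB

The power spreads over a hemisphere of area 2π·r², so L_p = L_w − 10·log₁₀(2π·r²).
2π·r² = 4926 m², 10·log₁₀ of that is 36.925 dB.
L_p = 86.6 − 36.925 = 49.68 dB.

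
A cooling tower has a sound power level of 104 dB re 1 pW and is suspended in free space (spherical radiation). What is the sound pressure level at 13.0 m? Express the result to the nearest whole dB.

71 dB

Free-field spherical radiation: L_p = L_w − 10·log₁₀(4π·r²), r = 13.0 m.
4π·r² = 2124 m², 10·log₁₀ of that is 33.271 dB.
L_p = 104 − 33.271 = 70.73 dB.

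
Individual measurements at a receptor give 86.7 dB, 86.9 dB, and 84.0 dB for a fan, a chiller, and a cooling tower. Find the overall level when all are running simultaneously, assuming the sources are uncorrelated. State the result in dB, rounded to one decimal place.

Incoherent sources combine by intensity addition: L_total = 10·log₁₀(Σ 10^(L_i/10)).
Σ 10^(L/10) = 10^(86.7/10) + 10^(86.9/10) + 10^(84.0/10) = 1.209e+09.
L_total = 10·log₁₀(1.209e+09) = 90.82 dB.

90.8 dB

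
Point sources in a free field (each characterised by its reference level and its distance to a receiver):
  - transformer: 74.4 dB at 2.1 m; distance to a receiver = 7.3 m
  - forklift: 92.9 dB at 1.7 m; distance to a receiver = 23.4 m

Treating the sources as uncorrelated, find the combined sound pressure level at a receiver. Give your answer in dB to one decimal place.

71.0 dB

First find each source's level at the receiver (point-source: −20·log₁₀(r/r_ref)), then combine on an intensity basis.
transformer: 74.4 − 20·log₁₀(7.3/2.1) = 74.4 − 10.82 = 63.58 dB.
forklift: 92.9 − 20·log₁₀(23.4/1.7) = 92.9 − 22.78 = 70.12 dB.
Σ 10^(L/10) = 1.257e+07 → L_total = 10·log₁₀(1.257e+07) = 70.99 dB.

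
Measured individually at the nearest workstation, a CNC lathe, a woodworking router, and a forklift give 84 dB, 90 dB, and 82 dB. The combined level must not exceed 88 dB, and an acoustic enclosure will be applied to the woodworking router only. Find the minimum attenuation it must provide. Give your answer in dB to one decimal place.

Fixed contribution from the other sources: Σ 10^(L/10) = 10^(84/10) + 10^(82/10) = 4.097e+08 (86.12 dB).
The limit corresponds to 10^(88/10) = 6.310e+08; subtracting the fixed part leaves 2.213e+08 for the woodworking router, i.e. 83.45 dB.
So the woodworking router must be reduced from 90 to 83.45 dB: IL = 6.55 dB.

6.6 dB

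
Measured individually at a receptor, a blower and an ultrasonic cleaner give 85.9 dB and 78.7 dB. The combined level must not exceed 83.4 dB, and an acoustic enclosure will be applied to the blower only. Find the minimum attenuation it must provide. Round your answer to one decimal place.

The untreated sources together contribute 10^(78.7/10) = 7.413e+07, i.e. 78.70 dB.
To meet 83.4 dB overall, the treated blower may contribute at most 10^(83.4/10) − 7.413e+07 = 1.446e+08, i.e. 81.60 dB.
So the blower must be reduced from 85.9 to 81.60 dB: IL = 4.30 dB.

4.3 dB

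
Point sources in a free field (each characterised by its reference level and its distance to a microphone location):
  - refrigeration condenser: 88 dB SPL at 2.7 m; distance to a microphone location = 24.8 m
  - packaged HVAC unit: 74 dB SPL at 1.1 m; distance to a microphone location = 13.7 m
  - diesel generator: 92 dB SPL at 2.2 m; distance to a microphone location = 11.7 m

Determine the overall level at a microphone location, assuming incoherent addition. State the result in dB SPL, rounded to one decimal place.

78.0 dB SPL

First find each source's level at the receiver (point-source: −20·log₁₀(r/r_ref)), then combine on an intensity basis.
refrigeration condenser: 88 − 20·log₁₀(24.8/2.7) = 88 − 19.26 = 68.74 dB SPL.
packaged HVAC unit: 74 − 20·log₁₀(13.7/1.1) = 74 − 21.91 = 52.09 dB SPL.
diesel generator: 92 − 20·log₁₀(11.7/2.2) = 92 − 14.52 = 77.48 dB SPL.
Σ 10^(L/10) = 6.368e+07 → L_total = 10·log₁₀(6.368e+07) = 78.04 dB SPL.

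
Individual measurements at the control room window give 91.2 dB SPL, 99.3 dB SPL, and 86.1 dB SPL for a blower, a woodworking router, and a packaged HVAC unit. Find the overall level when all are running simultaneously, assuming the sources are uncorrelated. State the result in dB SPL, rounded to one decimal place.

For uncorrelated sources the intensities add, so convert each level to linear form, sum, and take 10·log₁₀ of the total.
Σ 10^(L/10) = 10^(91.2/10) + 10^(99.3/10) + 10^(86.1/10) = 1.024e+10.
L_total = 10·log₁₀(1.024e+10) = 100.10 dB SPL.

100.1 dB SPL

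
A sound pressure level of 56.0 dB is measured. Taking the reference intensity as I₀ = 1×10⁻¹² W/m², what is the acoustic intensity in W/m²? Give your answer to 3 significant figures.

3.98e-07 W/m²

L = 10·log₁₀(I/I₀) ⇒ I = I₀·10^(L/10) = 10⁻¹² × 10^5.60.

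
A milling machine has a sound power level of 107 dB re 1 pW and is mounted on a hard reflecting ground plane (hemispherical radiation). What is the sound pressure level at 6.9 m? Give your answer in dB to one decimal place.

82.2 dB

L_p = L_w − 10·log₁₀(2π·r²) with r = 6.9 m.
2π·r² = 299.1 m², 10·log₁₀ of that is 24.759 dB.
L_p = 107 − 24.759 = 82.24 dB.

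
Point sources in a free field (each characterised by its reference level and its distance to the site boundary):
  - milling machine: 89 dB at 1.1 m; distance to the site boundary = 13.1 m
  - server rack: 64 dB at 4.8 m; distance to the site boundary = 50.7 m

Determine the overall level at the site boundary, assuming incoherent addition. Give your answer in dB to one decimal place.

67.5 dB

Propagate each source to the receiver with L = L_ref − 20·log₁₀(r/r_ref), then add intensities.
milling machine: 89 − 20·log₁₀(13.1/1.1) = 89 − 21.52 = 67.48 dB.
server rack: 64 − 20·log₁₀(50.7/4.8) = 64 − 20.48 = 43.52 dB.
Σ 10^(L/10) = 5.623e+06 → L_total = 10·log₁₀(5.623e+06) = 67.50 dB.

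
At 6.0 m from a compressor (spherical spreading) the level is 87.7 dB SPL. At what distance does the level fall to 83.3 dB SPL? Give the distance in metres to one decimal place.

10.0 m

For a point source L₁ − L₂ = 20·log₁₀(r₂/r₁), so r₂ = r₁·10^((L₁−L₂)/20).
r₂ = 6.0·10^((87.7−83.3)/20) = 6.0·10^(4.4/20) = 9.96 m.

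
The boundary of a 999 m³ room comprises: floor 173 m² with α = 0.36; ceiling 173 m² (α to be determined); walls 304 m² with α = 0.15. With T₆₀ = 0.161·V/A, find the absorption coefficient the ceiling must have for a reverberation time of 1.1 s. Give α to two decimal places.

0.22

A = 0.161·V/T₆₀ = 0.161·999/1.1 = 146.22 m² sabins.
Absorption from the other surfaces = 173·0.36 + 304·0.15 = 107.88 m², so the ceiling must supply 38.34 m² over 173 m².
α = 38.34/173 = 0.222.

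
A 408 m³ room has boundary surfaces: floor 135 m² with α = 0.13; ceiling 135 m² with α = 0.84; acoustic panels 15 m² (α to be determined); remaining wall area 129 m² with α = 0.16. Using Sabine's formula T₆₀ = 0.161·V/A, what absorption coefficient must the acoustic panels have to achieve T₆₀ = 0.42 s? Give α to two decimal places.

A = 0.161·V/T₆₀ = 0.161·408/0.42 = 156.40 m² sabins.
Absorption from the other surfaces = 135·0.13 + 135·0.84 + 129·0.16 = 151.59 m², so the acoustic panels must supply 4.81 m² over 15 m².
α = 4.81/15 = 0.321.

0.32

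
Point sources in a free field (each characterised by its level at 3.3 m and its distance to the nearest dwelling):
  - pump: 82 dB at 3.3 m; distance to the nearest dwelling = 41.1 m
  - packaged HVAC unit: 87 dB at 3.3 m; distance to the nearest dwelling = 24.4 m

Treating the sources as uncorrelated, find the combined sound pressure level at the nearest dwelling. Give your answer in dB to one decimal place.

Apply inverse-square spreading to bring every level to the receiver, then sum 10^(L/10).
pump: 82 − 20·log₁₀(41.1/3.3) = 82 − 21.91 = 60.09 dB.
packaged HVAC unit: 87 − 20·log₁₀(24.4/3.3) = 87 − 17.38 = 69.62 dB.
Σ 10^(L/10) = 1.019e+07 → L_total = 10·log₁₀(1.019e+07) = 70.08 dB.

70.1 dB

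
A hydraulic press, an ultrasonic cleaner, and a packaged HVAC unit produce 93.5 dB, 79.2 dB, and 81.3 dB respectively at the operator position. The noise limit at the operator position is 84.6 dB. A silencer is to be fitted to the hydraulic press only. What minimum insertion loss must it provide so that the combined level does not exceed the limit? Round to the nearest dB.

15 dB

The untreated sources together contribute 10^(79.2/10) + 10^(81.3/10) = 2.181e+08, i.e. 83.39 dB.
The limit corresponds to 10^(84.6/10) = 2.884e+08; subtracting the fixed part leaves 7.033e+07 for the hydraulic press, i.e. 78.47 dB.
So the hydraulic press must be reduced from 93.5 to 78.47 dB: IL = 15.03 dB.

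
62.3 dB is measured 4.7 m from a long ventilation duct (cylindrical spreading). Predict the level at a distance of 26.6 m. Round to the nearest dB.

Line-source attenuation: ΔL = 10·log₁₀(r₂/r₁) = 10·log₁₀(26.6/4.7) = 7.528 dB.
L₂ = 62.3 − 10·log₁₀(26.6/4.7) = 62.3 − 7.528 = 54.77 dB.

55 dB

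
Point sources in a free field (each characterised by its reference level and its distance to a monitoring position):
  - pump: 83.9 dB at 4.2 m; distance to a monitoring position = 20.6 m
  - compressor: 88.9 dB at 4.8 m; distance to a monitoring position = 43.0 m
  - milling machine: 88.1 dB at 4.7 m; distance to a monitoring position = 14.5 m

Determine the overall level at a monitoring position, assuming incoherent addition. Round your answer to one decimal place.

79.4 dB

Apply inverse-square spreading to bring every level to the receiver, then sum 10^(L/10).
pump: 83.9 − 20·log₁₀(20.6/4.2) = 83.9 − 13.81 = 70.09 dB.
compressor: 88.9 − 20·log₁₀(43.0/4.8) = 88.9 − 19.04 = 69.86 dB.
milling machine: 88.1 − 20·log₁₀(14.5/4.7) = 88.1 − 9.79 = 78.31 dB.
Σ 10^(L/10) = 8.771e+07 → L_total = 10·log₁₀(8.771e+07) = 79.43 dB.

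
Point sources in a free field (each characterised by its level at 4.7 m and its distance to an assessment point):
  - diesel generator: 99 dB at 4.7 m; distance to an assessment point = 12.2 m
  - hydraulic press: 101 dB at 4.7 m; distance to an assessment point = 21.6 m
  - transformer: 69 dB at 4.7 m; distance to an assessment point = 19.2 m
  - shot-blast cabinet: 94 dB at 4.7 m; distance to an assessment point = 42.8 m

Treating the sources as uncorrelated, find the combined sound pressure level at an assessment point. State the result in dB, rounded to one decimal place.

92.6 dB

Apply inverse-square spreading to bring every level to the receiver, then sum 10^(L/10).
diesel generator: 99 − 20·log₁₀(12.2/4.7) = 99 − 8.29 = 90.71 dB.
hydraulic press: 101 − 20·log₁₀(21.6/4.7) = 101 − 13.25 = 87.75 dB.
transformer: 69 − 20·log₁₀(19.2/4.7) = 69 − 12.22 = 56.78 dB.
shot-blast cabinet: 94 − 20·log₁₀(42.8/4.7) = 94 − 19.19 = 74.81 dB.
Σ 10^(L/10) = 1.806e+09 → L_total = 10·log₁₀(1.806e+09) = 92.57 dB.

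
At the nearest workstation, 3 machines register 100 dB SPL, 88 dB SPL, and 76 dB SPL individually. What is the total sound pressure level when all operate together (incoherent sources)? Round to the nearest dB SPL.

For uncorrelated sources the intensities add, so convert each level to linear form, sum, and take 10·log₁₀ of the total.
Σ 10^(L/10) = 10^(100/10) + 10^(88/10) + 10^(76/10) = 1.067e+10.
L_total = 10·log₁₀(1.067e+10) = 100.28 dB SPL.

100 dB SPL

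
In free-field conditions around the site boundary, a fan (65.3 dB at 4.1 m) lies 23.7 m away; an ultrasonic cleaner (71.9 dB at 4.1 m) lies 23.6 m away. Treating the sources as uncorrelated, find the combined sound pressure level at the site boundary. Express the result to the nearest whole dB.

58 dB

Apply inverse-square spreading to bring every level to the receiver, then sum 10^(L/10).
fan: 65.3 − 20·log₁₀(23.7/4.1) = 65.3 − 15.24 = 50.06 dB.
ultrasonic cleaner: 71.9 − 20·log₁₀(23.6/4.1) = 71.9 − 15.20 = 56.70 dB.
Σ 10^(L/10) = 5.689e+05 → L_total = 10·log₁₀(5.689e+05) = 57.55 dB.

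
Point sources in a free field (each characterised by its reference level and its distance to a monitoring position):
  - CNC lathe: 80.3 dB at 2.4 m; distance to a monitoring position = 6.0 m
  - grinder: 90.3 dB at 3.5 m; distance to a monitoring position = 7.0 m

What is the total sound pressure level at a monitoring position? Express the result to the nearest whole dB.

Propagate each source to the receiver with L = L_ref − 20·log₁₀(r/r_ref), then add intensities.
CNC lathe: 80.3 − 20·log₁₀(6.0/2.4) = 80.3 − 7.96 = 72.34 dB.
grinder: 90.3 − 20·log₁₀(7.0/3.5) = 90.3 − 6.02 = 84.28 dB.
Σ 10^(L/10) = 2.850e+08 → L_total = 10·log₁₀(2.850e+08) = 84.55 dB.

85 dB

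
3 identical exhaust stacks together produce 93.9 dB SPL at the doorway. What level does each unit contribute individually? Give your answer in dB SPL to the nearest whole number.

Dividing the total intensity by 3 lowers the level by 10·log₁₀ 3 = 4.771 dB: L₁ = 93.9 − 4.771.

89 dB SPL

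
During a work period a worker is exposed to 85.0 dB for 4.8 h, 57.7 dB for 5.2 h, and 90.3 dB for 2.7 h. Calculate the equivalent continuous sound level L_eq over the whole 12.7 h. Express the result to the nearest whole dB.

The energy average is taken in the linear domain: L_eq = 10·log₁₀[(Σ tᵢ·10^(Lᵢ/10))/T], T = 12.7 h.
Σ tᵢ·10^(Lᵢ/10) = 4.8·10^(85.0/10) + 5.2·10^(57.7/10) + 2.7·10^(90.3/10) = 4.414e+09.
L_eq = 10·log₁₀(4.414e+09/12.7) = 85.41 dB.

85 dB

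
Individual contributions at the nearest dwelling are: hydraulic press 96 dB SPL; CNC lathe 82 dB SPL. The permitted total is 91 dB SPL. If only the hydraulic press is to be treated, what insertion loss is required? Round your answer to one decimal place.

Fixed contribution from the other source: Σ 10^(L/10) = 10^(82/10) = 1.585e+08 (82.00 dB SPL).
To meet 91 dB SPL overall, the treated hydraulic press may contribute at most 10^(91/10) − 1.585e+08 = 1.100e+09, i.e. 90.42 dB SPL.
So the hydraulic press must be reduced from 96 to 90.42 dB SPL: IL = 5.58 dB.

5.6 dB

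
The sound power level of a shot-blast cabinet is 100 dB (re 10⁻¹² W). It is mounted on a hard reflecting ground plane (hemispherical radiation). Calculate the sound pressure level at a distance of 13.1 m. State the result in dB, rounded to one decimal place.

L_p = L_w − 10·log₁₀(2π·r²) with r = 13.1 m.
2π·r² = 1078 m², 10·log₁₀ of that is 30.327 dB.
L_p = 100 − 30.327 = 69.67 dB.

69.7 dB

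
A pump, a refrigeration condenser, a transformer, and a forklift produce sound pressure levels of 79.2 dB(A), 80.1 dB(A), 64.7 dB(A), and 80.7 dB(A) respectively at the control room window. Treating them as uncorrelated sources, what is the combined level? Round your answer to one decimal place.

For uncorrelated sources the intensities add, so convert each level to linear form, sum, and take 10·log₁₀ of the total.
Σ 10^(L/10) = 10^(79.2/10) + 10^(80.1/10) + 10^(64.7/10) + 10^(80.7/10) = 3.059e+08.
L_total = 10·log₁₀(3.059e+08) = 84.86 dB(A).

84.9 dB(A)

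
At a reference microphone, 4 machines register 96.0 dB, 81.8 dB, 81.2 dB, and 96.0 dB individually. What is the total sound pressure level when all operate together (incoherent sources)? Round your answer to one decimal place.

99.2 dB

For uncorrelated sources the intensities add, so convert each level to linear form, sum, and take 10·log₁₀ of the total.
Σ 10^(L/10) = 10^(96.0/10) + 10^(81.8/10) + 10^(81.2/10) + 10^(96.0/10) = 8.245e+09.
L_total = 10·log₁₀(8.245e+09) = 99.16 dB.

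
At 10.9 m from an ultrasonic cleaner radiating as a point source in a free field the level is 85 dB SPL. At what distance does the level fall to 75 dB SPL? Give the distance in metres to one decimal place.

Point-source spreading drops the level by 20·log₁₀(r₂/r₁); inverting, r₂/r₁ = 10^(ΔL/20).
r₂ = 10.9·10^((85−75)/20) = 10.9·10^(10.0/20) = 34.47 m.

34.5 m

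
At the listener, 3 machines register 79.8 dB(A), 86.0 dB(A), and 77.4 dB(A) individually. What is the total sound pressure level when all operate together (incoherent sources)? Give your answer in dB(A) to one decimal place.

For uncorrelated sources the intensities add, so convert each level to linear form, sum, and take 10·log₁₀ of the total.
Σ 10^(L/10) = 10^(79.8/10) + 10^(86.0/10) + 10^(77.4/10) = 5.486e+08.
L_total = 10·log₁₀(5.486e+08) = 87.39 dB(A).

87.4 dB(A)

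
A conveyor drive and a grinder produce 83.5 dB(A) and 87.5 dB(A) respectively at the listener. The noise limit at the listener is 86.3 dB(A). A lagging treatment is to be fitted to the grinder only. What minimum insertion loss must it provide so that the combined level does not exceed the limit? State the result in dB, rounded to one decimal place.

4.4 dB

Fixed contribution from the other source: Σ 10^(L/10) = 10^(83.5/10) = 2.239e+08 (83.50 dB(A)).
The limit corresponds to 10^(86.3/10) = 4.266e+08; subtracting the fixed part leaves 2.027e+08 for the grinder, i.e. 83.07 dB(A).
Required insertion loss = 87.5 − 83.07 = 4.43 dB.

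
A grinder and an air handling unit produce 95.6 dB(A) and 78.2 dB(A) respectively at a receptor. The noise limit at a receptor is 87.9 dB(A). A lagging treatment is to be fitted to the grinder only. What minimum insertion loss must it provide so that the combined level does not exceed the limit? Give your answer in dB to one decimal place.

8.2 dB

Fixed contribution from the other source: Σ 10^(L/10) = 10^(78.2/10) = 6.607e+07 (78.20 dB(A)).
To meet 87.9 dB(A) overall, the treated grinder may contribute at most 10^(87.9/10) − 6.607e+07 = 5.505e+08, i.e. 87.41 dB(A).
So the grinder must be reduced from 95.6 to 87.41 dB(A): IL = 8.19 dB.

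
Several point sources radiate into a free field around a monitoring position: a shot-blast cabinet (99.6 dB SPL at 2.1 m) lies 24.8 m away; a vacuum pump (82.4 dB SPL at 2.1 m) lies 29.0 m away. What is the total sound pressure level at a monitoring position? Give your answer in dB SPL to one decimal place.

Propagate each source to the receiver with L = L_ref − 20·log₁₀(r/r_ref), then add intensities.
shot-blast cabinet: 99.6 − 20·log₁₀(24.8/2.1) = 99.6 − 21.44 = 78.16 dB SPL.
vacuum pump: 82.4 − 20·log₁₀(29.0/2.1) = 82.4 − 22.80 = 59.60 dB SPL.
Σ 10^(L/10) = 6.630e+07 → L_total = 10·log₁₀(6.630e+07) = 78.22 dB SPL.

78.2 dB SPL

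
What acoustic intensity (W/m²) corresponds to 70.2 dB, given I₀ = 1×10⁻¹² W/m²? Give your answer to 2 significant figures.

1.0e-05 W/m²

I = I₀·10^(L/10) = 10⁻¹² × 10^(70.2/10) = 10^(-4.980).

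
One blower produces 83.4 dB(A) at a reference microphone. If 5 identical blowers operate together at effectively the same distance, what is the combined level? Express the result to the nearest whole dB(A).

90 dB(A)

With 5 equal, uncorrelated contributions the intensity is 5× that of one unit, giving a rise of 10·log₁₀ 5.
L_total = 83.4 + 10·log₁₀(5) = 83.4 + 6.990 = 90.39 dB(A).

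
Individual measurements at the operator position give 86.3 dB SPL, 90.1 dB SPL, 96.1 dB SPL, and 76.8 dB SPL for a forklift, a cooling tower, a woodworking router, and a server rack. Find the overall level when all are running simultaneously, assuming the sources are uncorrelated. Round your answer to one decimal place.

97.5 dB SPL

Incoherent sources combine by intensity addition: L_total = 10·log₁₀(Σ 10^(L_i/10)).
Σ 10^(L/10) = 10^(86.3/10) + 10^(90.1/10) + 10^(96.1/10) + 10^(76.8/10) = 5.572e+09.
L_total = 10·log₁₀(5.572e+09) = 97.46 dB SPL.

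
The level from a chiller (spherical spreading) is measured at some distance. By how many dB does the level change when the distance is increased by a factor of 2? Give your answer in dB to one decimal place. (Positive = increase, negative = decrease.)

-6.0 dB

With spherical spreading the level changes by −20·log₁₀(r₂/r₁).
ΔL = −20·log₁₀(2) = -6.02 dB.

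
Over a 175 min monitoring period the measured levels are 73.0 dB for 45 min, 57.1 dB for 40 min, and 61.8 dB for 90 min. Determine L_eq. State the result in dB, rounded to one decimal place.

67.8 dB

Weight each interval's intensity by its duration and average over T = 175 min:
Σ tᵢ·10^(Lᵢ/10) = 45·10^(73.0/10) + 40·10^(57.1/10) + 90·10^(61.8/10) = 1.055e+09.
L_eq = 10·log₁₀(1.055e+09/175) = 67.80 dB.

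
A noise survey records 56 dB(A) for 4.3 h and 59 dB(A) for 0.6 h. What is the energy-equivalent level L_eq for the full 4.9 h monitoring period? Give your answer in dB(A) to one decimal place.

56.5 dB(A)

Weight each interval's intensity by its duration and average over T = 4.9 h:
Σ tᵢ·10^(Lᵢ/10) = 4.3·10^(56/10) + 0.6·10^(59/10) = 2.188e+06.
L_eq = 10·log₁₀(2.188e+06/4.9) = 56.50 dB(A).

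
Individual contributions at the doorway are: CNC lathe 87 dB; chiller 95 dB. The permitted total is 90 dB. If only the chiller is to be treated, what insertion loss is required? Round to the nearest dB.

8 dB

Everything except the chiller sums to 10^(87/10) = 5.012e+08 in linear terms, 87.00 dB.
To meet 90 dB overall, the treated chiller may contribute at most 10^(90/10) − 5.012e+08 = 4.988e+08, i.e. 86.98 dB.
So the chiller must be reduced from 95 to 86.98 dB: IL = 8.02 dB.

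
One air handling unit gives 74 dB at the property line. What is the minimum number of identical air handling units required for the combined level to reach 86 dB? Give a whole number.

16

The shortfall is 86 − 74 = 12.0 dB, and N units add 10·log₁₀ N, so need 10·log₁₀ N ≥ 12.0.
N ≥ 10^(12.0/10) = 15.849, so N = 16.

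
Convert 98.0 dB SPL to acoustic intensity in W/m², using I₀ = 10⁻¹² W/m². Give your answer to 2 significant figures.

0.0063 W/m²

I/I₀ = 10^(98.0/10) = 6.31e+09, so I = 6.31e+09 × 10⁻¹² W/m².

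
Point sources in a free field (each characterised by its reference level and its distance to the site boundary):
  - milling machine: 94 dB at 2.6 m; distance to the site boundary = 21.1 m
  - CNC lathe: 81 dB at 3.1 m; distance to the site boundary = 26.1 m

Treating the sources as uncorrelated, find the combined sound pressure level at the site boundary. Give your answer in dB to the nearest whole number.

Propagate each source to the receiver with L = L_ref − 20·log₁₀(r/r_ref), then add intensities.
milling machine: 94 − 20·log₁₀(21.1/2.6) = 94 − 18.19 = 75.81 dB.
CNC lathe: 81 − 20·log₁₀(26.1/3.1) = 81 − 18.51 = 62.49 dB.
Σ 10^(L/10) = 3.992e+07 → L_total = 10·log₁₀(3.992e+07) = 76.01 dB.

76 dB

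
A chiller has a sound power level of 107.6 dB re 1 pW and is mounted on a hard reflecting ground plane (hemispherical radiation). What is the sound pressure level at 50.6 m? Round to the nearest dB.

66 dB

The power spreads over a hemisphere of area 2π·r², so L_p = L_w − 10·log₁₀(2π·r²).
2π·r² = 1.609e+04 m², 10·log₁₀ of that is 42.065 dB.
L_p = 107.6 − 42.065 = 65.54 dB.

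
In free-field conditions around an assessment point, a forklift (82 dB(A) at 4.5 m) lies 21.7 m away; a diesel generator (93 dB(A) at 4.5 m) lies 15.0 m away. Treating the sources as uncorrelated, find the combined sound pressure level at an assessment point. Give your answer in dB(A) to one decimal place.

Propagate each source to the receiver with L = L_ref − 20·log₁₀(r/r_ref), then add intensities.
forklift: 82 − 20·log₁₀(21.7/4.5) = 82 − 13.66 = 68.34 dB(A).
diesel generator: 93 − 20·log₁₀(15.0/4.5) = 93 − 10.46 = 82.54 dB(A).
Σ 10^(L/10) = 1.864e+08 → L_total = 10·log₁₀(1.864e+08) = 82.70 dB(A).

82.7 dB(A)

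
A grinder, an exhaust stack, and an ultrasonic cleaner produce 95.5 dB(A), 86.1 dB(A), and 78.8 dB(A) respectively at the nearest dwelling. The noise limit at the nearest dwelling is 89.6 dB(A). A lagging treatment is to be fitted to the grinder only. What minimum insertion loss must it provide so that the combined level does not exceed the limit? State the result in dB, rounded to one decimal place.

9.2 dB

The untreated sources together contribute 10^(86.1/10) + 10^(78.8/10) = 4.832e+08, i.e. 86.84 dB(A).
The limit corresponds to 10^(89.6/10) = 9.120e+08; subtracting the fixed part leaves 4.288e+08 for the grinder, i.e. 86.32 dB(A).
So the grinder must be reduced from 95.5 to 86.32 dB(A): IL = 9.18 dB.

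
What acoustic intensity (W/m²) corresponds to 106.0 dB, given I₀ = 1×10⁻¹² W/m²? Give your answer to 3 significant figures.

0.0398 W/m²

I = I₀·10^(L/10) = 10⁻¹² × 10^(106.0/10) = 10^(-1.400).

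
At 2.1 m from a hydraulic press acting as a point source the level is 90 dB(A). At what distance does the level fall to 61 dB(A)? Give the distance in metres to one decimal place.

The 29.0 dB drop corresponds to a distance ratio of 10^(29.0/20) for a point source.
r₂ = 2.1·10^((90−61)/20) = 2.1·10^(29.0/20) = 59.19 m.

59.2 m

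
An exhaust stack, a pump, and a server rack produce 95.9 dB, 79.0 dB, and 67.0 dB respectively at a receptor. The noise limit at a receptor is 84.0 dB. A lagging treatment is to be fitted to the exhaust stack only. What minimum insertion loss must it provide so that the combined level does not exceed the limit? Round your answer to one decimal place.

13.7 dB

Everything except the exhaust stack sums to 10^(79.0/10) + 10^(67.0/10) = 8.444e+07 in linear terms, 79.27 dB.
To meet 84.0 dB overall, the treated exhaust stack may contribute at most 10^(84.0/10) − 8.444e+07 = 1.667e+08, i.e. 82.22 dB.
Required insertion loss = 95.9 − 82.22 = 13.68 dB.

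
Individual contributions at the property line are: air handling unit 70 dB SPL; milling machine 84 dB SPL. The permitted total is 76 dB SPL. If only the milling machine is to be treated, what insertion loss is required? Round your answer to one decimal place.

9.3 dB

The untreated sources together contribute 10^(70/10) = 1.000e+07, i.e. 70.00 dB SPL.
The limit corresponds to 10^(76/10) = 3.981e+07; subtracting the fixed part leaves 2.981e+07 for the milling machine, i.e. 74.74 dB SPL.
Required insertion loss = 84 − 74.74 = 9.26 dB.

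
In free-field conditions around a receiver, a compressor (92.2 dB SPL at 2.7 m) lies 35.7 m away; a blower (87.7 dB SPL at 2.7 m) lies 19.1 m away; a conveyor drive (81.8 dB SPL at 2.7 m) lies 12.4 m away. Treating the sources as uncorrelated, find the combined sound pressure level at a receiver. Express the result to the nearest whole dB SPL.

75 dB SPL

Propagate each source to the receiver with L = L_ref − 20·log₁₀(r/r_ref), then add intensities.
compressor: 92.2 − 20·log₁₀(35.7/2.7) = 92.2 − 22.43 = 69.77 dB SPL.
blower: 87.7 − 20·log₁₀(19.1/2.7) = 87.7 − 16.99 = 70.71 dB SPL.
conveyor drive: 81.8 − 20·log₁₀(12.4/2.7) = 81.8 − 13.24 = 68.56 dB SPL.
Σ 10^(L/10) = 2.844e+07 → L_total = 10·log₁₀(2.844e+07) = 74.54 dB SPL.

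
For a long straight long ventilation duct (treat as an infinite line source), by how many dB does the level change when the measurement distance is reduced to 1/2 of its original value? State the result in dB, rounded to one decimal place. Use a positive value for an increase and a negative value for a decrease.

+3.0 dB

With cylindrical spreading the level changes by −10·log₁₀(r₂/r₁).
ΔL = −10·log₁₀(0.5) = +3.01 dB.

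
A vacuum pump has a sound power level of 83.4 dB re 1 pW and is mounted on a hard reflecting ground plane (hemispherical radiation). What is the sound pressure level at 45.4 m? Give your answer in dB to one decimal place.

L_p = L_w − 10·log₁₀(2π·r²) with r = 45.4 m.
2π·r² = 1.295e+04 m², 10·log₁₀ of that is 41.123 dB.
L_p = 83.4 − 41.123 = 42.28 dB.

42.3 dB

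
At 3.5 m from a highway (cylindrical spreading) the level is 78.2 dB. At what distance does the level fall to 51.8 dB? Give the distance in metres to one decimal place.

1527.8 m

Line-source spreading drops the level by 10·log₁₀(r₂/r₁); inverting, r₂/r₁ = 10^(ΔL/10).
r₂ = 3.5·10^((78.2−51.8)/10) = 3.5·10^(26.4/10) = 1527.81 m.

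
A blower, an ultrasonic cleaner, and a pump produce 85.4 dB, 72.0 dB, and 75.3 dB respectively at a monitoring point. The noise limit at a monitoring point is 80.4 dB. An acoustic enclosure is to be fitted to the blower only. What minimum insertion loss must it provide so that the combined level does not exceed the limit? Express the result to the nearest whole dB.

Fixed contribution from the other sources: Σ 10^(L/10) = 10^(72.0/10) + 10^(75.3/10) = 4.973e+07 (76.97 dB).
The limit corresponds to 10^(80.4/10) = 1.096e+08; subtracting the fixed part leaves 5.991e+07 for the blower, i.e. 77.78 dB.
So the blower must be reduced from 85.4 to 77.78 dB: IL = 7.62 dB.

8 dB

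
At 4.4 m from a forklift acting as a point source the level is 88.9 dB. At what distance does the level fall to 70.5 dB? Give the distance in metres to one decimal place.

36.6 m

For a point source L₁ − L₂ = 20·log₁₀(r₂/r₁), so r₂ = r₁·10^((L₁−L₂)/20).
r₂ = 4.4·10^((88.9−70.5)/20) = 4.4·10^(18.4/20) = 36.60 m.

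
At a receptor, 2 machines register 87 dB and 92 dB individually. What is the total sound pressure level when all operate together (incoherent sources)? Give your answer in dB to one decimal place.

93.2 dB

Incoherent sources combine by intensity addition: L_total = 10·log₁₀(Σ 10^(L_i/10)).
Σ 10^(L/10) = 10^(87/10) + 10^(92/10) = 2.086e+09.
L_total = 10·log₁₀(2.086e+09) = 93.19 dB.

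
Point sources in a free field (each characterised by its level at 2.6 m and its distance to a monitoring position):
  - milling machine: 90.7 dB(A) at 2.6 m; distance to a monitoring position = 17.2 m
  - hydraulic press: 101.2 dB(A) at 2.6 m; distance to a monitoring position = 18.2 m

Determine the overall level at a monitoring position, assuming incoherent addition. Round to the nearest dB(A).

Propagate each source to the receiver with L = L_ref − 20·log₁₀(r/r_ref), then add intensities.
milling machine: 90.7 − 20·log₁₀(17.2/2.6) = 90.7 − 16.41 = 74.29 dB(A).
hydraulic press: 101.2 − 20·log₁₀(18.2/2.6) = 101.2 − 16.90 = 84.30 dB(A).
Σ 10^(L/10) = 2.959e+08 → L_total = 10·log₁₀(2.959e+08) = 84.71 dB(A).

85 dB(A)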